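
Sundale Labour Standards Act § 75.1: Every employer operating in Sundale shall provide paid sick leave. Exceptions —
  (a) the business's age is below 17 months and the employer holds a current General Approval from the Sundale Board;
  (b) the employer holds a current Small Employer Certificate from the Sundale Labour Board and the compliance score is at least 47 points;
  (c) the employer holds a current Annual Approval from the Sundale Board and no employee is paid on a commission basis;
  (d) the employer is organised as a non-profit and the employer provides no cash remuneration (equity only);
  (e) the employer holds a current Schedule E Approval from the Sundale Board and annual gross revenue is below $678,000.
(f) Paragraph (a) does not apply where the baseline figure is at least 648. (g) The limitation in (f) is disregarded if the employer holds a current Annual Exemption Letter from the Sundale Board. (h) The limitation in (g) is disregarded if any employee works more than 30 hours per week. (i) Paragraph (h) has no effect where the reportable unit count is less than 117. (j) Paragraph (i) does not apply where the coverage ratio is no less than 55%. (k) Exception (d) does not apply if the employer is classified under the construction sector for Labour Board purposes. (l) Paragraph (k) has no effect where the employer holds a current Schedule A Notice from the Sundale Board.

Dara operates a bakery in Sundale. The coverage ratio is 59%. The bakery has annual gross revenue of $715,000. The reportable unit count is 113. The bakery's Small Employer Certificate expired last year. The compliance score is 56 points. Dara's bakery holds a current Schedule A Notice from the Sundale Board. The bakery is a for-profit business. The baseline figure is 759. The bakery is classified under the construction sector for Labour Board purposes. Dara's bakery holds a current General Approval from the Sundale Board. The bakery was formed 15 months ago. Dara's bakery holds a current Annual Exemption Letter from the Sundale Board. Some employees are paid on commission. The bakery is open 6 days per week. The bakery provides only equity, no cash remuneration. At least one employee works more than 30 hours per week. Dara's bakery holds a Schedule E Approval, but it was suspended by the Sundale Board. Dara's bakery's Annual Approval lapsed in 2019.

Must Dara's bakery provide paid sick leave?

All of (a)'s requirements are met (the business's age is 15 months, below the 17 months limit; a current General Approval is held). Turning to paragraphs (f)–(j): (f) operates against (a): the baseline figure is 759, meeting the 648 threshold. (g) is engaged (a current Annual Exemption Letter is held), but is set aside by (h): (h) operates against (g): at least one employee exceeds 30 hours/week. (i) applies (the reportable unit count is 113, less than the 117 limit), but is set aside by (j): (j) operates against (i): the coverage ratio is 59%, meeting the 55% threshold. (a) is therefore removed.
Exception (b) fails — the Small Employer Certificate has expired.
Exception (c) requires that the employer holds a current Annual Approval from the Sundale Board; but the Annual Approval is not current, so (c) is unavailable.
Exception (d) fails — the employer is for-profit.
Exception (e) fails — the Schedule E Approval is not current.
No exception is made out. Dara's bakery falls within the general rule.

Yes — Dara's bakery must provide paid sick leave.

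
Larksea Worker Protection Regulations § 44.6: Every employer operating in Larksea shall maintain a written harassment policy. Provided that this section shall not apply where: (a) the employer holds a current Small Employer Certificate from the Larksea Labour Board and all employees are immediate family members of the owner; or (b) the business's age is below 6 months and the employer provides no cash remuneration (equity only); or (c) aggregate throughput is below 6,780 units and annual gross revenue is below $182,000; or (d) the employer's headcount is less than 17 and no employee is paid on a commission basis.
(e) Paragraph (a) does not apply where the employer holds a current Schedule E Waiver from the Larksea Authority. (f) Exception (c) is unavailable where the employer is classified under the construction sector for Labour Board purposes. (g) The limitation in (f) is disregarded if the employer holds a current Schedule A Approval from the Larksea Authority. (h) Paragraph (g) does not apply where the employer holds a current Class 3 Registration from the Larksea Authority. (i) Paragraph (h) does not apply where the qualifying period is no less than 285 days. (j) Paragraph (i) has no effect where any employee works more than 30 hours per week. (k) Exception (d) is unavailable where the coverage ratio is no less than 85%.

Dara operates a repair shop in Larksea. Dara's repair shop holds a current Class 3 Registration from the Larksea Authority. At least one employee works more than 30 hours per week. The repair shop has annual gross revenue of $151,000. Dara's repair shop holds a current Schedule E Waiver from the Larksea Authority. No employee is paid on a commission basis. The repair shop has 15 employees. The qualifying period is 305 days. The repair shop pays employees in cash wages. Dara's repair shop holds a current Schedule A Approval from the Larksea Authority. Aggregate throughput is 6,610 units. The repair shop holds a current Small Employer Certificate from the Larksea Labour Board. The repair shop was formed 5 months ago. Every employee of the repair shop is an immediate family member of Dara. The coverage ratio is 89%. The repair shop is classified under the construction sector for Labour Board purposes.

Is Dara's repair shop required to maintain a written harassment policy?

Exception (a)'s conditions are all satisfied: a current Small Employer Certificate is held; every employee is an immediate family member. But applying paragraph (e): (e) operates against (a): a current Schedule E Waiver is held. (a) is therefore removed.
Exception (b) fails — employees are paid cash wages.
All of (c)'s requirements are met (aggregate throughput is 6,610 units, below the 6,780 units limit; annual gross revenue is $151,000, below the $182,000 limit). However, paragraphs (f)–(j) must be considered: (f) operates against (c): the repair shop is classified under the construction sector. (g) would limit (f) — a current Schedule A Approval is held — but (h) sets (g) aside: (h) is engaged — a current Class 3 Registration is held. (i) applies (the qualifying period is 305 days, meeting the 285 days threshold), but is set aside by (j): (j) applies — at least one employee exceeds 30 hours/week. So (c) is unavailable.
All of (d)'s requirements are met (the employer's headcount is 15, less than the 17 limit; no employee is paid on commission). But applying paragraph (k): (k) operates against (d): the coverage ratio is 89%, meeting the 85% threshold. So (d) is unavailable.
None of the exceptions is available; § 44.6 applies in full.

Yes — Dara's repair shop must maintain a written harassment policy.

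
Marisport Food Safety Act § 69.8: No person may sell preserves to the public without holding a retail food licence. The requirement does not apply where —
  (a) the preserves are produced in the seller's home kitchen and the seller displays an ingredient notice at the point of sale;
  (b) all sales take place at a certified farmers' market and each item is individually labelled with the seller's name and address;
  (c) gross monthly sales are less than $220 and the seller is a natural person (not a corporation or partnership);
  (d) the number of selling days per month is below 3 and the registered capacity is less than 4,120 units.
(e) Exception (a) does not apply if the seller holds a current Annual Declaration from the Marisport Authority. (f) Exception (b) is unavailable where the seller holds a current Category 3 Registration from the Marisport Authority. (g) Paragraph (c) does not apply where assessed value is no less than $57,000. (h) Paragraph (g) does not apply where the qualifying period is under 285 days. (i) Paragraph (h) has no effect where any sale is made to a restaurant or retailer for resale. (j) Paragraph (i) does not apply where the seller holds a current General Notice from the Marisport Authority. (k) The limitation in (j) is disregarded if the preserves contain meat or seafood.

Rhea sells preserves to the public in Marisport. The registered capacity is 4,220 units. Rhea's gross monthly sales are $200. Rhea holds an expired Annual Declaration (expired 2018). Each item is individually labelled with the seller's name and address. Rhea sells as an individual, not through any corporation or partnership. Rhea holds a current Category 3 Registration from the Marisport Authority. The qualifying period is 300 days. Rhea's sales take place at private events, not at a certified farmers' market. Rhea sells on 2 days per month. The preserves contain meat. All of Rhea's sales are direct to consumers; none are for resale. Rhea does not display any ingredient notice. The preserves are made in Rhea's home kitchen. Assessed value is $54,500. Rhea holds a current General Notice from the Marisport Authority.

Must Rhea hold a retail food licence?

No — exception (c) applies; Rhea is not required to hold a retail food licence.

Exception (a) fails — no ingredient notice is displayed.
Exception (b) requires that all sales take place at a certified farmers' market; but sales are at private events, not a certified farmers' market, so (b) is unavailable.
All of (c)'s requirements are met (gross monthly sales are $200, less than the $220 limit; the seller is a natural person). Under paragraphs (g)–(k): (g) is not engaged — assessed value is $54,500, short of $57,000. So (c) applies.
Exception (d) requires that the registered capacity is less than 4,120 units; but the registered capacity is 4,220 units, not less than 4,120 units, so (d) is unavailable.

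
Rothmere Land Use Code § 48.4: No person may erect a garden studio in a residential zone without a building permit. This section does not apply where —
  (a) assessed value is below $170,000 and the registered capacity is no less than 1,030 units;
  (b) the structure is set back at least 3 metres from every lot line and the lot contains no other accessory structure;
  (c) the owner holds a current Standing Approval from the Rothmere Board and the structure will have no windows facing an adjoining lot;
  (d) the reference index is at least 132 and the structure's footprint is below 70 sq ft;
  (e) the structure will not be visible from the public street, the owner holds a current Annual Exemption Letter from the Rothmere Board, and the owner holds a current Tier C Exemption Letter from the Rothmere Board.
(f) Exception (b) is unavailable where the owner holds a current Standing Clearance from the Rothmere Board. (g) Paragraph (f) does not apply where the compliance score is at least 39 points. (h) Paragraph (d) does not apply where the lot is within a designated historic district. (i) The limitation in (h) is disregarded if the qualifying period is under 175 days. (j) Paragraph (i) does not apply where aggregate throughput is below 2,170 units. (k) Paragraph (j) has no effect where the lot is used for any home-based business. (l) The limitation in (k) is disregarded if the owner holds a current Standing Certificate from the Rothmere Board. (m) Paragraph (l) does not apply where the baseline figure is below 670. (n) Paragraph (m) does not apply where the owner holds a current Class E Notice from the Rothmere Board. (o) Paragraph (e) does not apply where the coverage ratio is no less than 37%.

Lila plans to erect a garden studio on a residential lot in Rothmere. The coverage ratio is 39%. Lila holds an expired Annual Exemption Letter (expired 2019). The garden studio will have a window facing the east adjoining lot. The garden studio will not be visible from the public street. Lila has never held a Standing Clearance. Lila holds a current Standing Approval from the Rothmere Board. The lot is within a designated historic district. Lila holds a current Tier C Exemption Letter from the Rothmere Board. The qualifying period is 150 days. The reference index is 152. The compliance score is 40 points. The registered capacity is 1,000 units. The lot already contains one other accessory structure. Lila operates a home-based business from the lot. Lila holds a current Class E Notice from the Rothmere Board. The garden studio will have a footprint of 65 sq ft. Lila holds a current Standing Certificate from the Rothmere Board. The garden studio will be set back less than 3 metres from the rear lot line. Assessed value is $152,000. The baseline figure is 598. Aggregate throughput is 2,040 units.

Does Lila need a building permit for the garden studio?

Yes — Lila must obtain a building permit.

Exception (a) requires that the registered capacity is no less than 1,030 units; but the registered capacity is 1,000 units, short of 1,030 units, so (a) is unavailable.
Exception (b) does not apply: the rear setback is under 3 m.
Exception (c) requires that the structure will have no windows facing an adjoining lot; but a window faces an adjoining lot, so (c) is unavailable.
Exception (d): the reference index is 152, meeting the 132 threshold; the structure's footprint is 65 sq ft, below the 70 sq ft limit — every condition holds. But: (h) operates — the lot is in a historic district. (i) would limit (h) — the qualifying period is 150 days, under the 175 days limit — but (j) sets (i) aside: (j) operates against (i): aggregate throughput is 2,040 units, below the 2,170 units limit. (k) would limit (j) — a home-based business operates on the lot — but (l) sets (k) aside: (l) applies — a current Standing Certificate is held. (m) would limit (l) — the baseline figure is 598, below the 670 limit — but (n) sets (m) aside: (n) is engaged — a current Class E Notice is held. Exception (d) does not apply.
Exception (e) does not apply: the Annual Exemption Letter is not current.
No exception is made out. Lila falls within the general rule.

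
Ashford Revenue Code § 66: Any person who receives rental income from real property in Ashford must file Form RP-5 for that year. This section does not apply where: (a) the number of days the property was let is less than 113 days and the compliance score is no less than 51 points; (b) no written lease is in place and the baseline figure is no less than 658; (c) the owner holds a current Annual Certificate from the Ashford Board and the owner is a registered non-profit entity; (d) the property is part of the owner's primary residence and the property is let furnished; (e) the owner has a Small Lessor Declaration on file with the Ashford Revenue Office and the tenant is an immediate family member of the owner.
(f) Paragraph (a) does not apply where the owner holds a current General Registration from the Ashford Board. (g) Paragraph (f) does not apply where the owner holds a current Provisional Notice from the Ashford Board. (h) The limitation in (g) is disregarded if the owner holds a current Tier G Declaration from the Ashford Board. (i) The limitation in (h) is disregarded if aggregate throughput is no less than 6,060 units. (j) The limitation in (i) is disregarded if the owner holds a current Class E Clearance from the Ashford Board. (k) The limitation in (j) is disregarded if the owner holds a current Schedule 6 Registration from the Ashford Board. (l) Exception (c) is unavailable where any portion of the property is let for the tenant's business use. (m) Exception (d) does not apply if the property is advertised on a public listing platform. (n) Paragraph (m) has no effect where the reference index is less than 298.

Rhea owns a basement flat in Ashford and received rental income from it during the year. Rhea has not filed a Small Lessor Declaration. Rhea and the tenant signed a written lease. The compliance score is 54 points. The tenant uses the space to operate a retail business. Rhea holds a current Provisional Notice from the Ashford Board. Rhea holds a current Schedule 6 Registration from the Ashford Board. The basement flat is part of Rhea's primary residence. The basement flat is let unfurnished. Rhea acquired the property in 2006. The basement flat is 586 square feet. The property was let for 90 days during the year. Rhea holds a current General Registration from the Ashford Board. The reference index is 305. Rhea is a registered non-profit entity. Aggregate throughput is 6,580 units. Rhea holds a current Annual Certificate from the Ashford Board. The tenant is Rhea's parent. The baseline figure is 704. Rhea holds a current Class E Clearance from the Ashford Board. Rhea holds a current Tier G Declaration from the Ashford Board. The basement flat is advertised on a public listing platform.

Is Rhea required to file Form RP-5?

No — exception (a) applies; Rhea is not required to file Form RP-5.

Exception (a)'s conditions are all satisfied: the number of days the property was let is 90 days, less than the 113 days limit; the compliance score is 54 points, meeting the 51 points threshold. Applying paragraphs (f)–(k): (f) operates (a current General Registration is held), but yields to (g): (g) operates against (f): a current Provisional Notice is held. (h) is triggered (a current Tier G Declaration is held), but yields to (i): (i) operates against (h): aggregate throughput is 6,580 units, meeting the 6,060 units threshold. (j) would limit (i) — a current Class E Clearance is held — but (k) sets (j) aside: (k) operates against (j): a current Schedule 6 Registration is held. So (a) applies.
Exception (b) does not apply: a written lease is in place.
Exception (c): a current Annual Certificate is held; Rhea is a registered non-profit — every condition holds. But applying paragraph (l): (l) operates against (c): the space is let for business use. (c) is therefore removed.
Exception (d) does not apply: the property is let unfurnished.
Exception (e) requires that the owner has a Small Lessor Declaration on file with the Ashford Revenue Office; but no Small Lessor Declaration is on file, so (e) is unavailable.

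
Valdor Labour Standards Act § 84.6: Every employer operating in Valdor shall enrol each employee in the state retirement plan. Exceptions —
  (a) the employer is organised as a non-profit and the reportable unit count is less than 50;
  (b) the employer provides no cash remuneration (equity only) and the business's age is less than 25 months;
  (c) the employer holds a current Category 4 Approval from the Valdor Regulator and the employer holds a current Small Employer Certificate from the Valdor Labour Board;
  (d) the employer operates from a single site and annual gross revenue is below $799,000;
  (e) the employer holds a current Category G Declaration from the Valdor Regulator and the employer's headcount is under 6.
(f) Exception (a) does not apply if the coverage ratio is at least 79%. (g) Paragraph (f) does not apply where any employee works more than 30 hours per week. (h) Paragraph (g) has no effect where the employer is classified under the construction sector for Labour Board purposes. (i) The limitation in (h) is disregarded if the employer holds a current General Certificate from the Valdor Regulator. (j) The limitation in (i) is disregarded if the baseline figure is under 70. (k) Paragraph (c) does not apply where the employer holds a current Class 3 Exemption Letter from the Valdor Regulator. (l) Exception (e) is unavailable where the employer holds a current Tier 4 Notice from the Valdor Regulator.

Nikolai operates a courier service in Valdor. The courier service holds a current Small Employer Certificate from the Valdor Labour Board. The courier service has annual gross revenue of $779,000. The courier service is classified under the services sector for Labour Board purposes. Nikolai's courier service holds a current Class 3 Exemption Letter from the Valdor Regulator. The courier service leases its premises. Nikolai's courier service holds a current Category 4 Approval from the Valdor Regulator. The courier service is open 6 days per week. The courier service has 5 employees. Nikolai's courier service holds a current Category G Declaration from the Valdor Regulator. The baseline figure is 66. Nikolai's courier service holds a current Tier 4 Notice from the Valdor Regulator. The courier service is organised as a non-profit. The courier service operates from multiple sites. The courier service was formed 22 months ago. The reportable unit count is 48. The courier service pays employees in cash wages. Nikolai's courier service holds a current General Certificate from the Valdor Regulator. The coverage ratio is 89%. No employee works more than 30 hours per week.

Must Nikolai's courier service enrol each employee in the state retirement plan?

Yes — Nikolai's courier service must enrol each employee in the state retirement plan.

Exception (a)'s conditions are all satisfied: the employer is a non-profit; the reportable unit count is 48, less than the 50 limit. But applying paragraphs (f)–(j): (f) operates — the coverage ratio is 89%, meeting the 79% threshold. (g), which would lift (f), is not triggered — no employee exceeds 30 hours/week. (a) is therefore removed.
Exception (b) does not apply: employees are paid cash wages.
Exception (c) is satisfied on its face — a current Category 4 Approval is held; a current Small Employer Certificate is held. But: (k) operates against (c): a current Class 3 Exemption Letter is held. Exception (c) does not apply.
Exception (d) requires that the employer operates from a single site; but the employer operates from multiple sites, so (d) is unavailable.
Exception (e): a current Category G Declaration is held; the employer's headcount is 5, under the 6 limit — every condition holds. But applying paragraph (l): (l) operates — a current Tier 4 Notice is held. So (e) is unavailable.
Every exception is unavailable, so the rule governs.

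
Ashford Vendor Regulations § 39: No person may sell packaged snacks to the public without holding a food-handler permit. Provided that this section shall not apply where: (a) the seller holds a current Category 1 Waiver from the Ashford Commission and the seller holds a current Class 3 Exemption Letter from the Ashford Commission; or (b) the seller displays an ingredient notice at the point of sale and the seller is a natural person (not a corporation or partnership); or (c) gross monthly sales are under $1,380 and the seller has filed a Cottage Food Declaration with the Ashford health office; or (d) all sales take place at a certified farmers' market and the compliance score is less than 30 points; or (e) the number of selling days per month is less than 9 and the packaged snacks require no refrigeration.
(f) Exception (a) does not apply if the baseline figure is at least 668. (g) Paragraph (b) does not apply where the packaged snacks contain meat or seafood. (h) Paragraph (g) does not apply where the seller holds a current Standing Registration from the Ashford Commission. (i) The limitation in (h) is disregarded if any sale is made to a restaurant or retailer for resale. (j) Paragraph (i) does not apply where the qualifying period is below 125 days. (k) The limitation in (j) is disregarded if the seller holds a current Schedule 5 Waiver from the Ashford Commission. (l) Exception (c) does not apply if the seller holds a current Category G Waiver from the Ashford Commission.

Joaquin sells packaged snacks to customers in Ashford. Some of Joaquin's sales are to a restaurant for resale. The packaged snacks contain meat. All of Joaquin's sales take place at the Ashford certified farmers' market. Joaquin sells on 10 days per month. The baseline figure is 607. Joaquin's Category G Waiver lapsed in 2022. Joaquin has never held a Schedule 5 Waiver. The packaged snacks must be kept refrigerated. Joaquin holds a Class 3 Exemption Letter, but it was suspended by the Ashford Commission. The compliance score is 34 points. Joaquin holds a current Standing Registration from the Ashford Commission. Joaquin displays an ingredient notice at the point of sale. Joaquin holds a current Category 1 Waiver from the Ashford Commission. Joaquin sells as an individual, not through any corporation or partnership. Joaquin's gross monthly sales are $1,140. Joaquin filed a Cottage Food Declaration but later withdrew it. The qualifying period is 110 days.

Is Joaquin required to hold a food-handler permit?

No — exception (b) applies; Joaquin is not required to hold a food-handler permit.

Exception (a) requires that the seller holds a current Class 3 Exemption Letter from the Ashford Commission; but no current Class 3 Exemption Letter is held, so (a) is unavailable.
Exception (b): an ingredient notice is displayed; the seller is a natural person — every condition holds. Considering the limiting provisions: (g) would limit (b) — the packaged snacks contain meat — but (h) sets (g) aside: (h) operates against (g): a current Standing Registration is held. (i) would limit (h) — some sales are to a restaurant for resale — but (j) sets (i) aside: (j) operates against (i): the qualifying period is 110 days, below the 125 days limit. (k) is inapplicable (there is no Schedule 5 Waiver in force), so (j) stands. (b) remains available.
Exception (c) does not apply: the Cottage Food Declaration was withdrawn.
Exception (d) fails — the compliance score is 34 points, not less than 30 points.
Exception (e) requires that the number of selling days per month is less than 9; but the number of selling days per month is 10, not less than 9, so (e) is unavailable.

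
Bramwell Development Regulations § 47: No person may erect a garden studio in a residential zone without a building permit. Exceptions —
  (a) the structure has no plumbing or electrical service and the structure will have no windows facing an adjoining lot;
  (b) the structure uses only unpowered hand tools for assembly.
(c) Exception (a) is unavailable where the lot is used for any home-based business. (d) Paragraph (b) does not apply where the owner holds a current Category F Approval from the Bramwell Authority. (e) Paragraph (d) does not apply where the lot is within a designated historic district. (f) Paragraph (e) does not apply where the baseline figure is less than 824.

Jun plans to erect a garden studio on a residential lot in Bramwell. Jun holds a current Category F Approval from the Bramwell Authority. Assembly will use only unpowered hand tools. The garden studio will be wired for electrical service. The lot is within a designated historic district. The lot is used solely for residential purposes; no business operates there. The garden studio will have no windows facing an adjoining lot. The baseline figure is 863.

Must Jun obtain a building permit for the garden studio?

No — exception (b) applies; Jun does not need a building permit.

Exception (a) does not apply: electrical service is planned.
All of (b)'s requirements are met (assembly uses only hand tools). As to paragraphs (d)–(f): (d) is engaged (a current Category F Approval is held), but is displaced by (e): (e) operates against (d): the lot is in a historic district. (f) is not triggered (the baseline figure is 863, not less than 824), so (e) stands. Exception (b) stands.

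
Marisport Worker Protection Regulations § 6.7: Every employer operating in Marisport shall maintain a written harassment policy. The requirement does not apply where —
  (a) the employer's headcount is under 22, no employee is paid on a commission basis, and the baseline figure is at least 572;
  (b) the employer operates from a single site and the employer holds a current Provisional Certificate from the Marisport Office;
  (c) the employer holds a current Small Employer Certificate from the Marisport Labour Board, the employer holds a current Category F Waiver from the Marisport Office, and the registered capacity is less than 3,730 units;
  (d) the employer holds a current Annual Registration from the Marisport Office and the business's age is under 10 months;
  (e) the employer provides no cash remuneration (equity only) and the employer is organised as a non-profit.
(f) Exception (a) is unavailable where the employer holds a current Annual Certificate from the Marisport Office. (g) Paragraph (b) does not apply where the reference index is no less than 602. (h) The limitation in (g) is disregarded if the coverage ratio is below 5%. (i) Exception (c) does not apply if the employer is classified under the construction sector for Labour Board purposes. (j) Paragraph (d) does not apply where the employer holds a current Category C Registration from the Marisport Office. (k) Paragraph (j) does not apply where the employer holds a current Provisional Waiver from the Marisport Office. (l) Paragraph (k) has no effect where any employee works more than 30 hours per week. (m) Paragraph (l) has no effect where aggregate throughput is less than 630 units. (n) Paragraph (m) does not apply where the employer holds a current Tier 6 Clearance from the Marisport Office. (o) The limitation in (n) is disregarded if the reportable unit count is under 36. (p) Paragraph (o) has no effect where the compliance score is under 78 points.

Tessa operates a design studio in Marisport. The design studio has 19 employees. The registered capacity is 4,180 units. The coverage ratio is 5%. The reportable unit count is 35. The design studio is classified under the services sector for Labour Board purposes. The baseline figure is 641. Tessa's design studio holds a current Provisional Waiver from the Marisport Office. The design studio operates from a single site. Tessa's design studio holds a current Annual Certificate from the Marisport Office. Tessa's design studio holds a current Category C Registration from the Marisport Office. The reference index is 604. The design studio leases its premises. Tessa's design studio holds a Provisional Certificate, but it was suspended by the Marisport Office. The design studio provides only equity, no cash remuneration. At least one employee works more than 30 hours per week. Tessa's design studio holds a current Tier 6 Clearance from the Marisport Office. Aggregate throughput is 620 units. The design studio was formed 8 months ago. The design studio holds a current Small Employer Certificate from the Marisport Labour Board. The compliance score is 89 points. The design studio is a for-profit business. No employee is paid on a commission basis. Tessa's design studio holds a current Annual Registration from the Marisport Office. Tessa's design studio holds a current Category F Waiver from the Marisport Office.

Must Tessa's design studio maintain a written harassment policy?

No — exception (d) applies; Tessa's design studio is not required to maintain a written harassment policy.

Exception (a): the employer's headcount is 19, under the 22 limit; no employee is paid on commission; the baseline figure is 641, meeting the 572 threshold — every condition holds. Turning to paragraph (f): (f) applies — a current Annual Certificate is held. Exception (a) does not apply.
Exception (b) does not apply: the Provisional Certificate is not current.
Exception (c) does not apply: the registered capacity is 4,180 units, not less than 3,730 units.
Exception (d)'s conditions are all satisfied: a current Annual Registration is held; the business's age is 8 months, under the 10 months limit. Under paragraphs (j)–(p): (j) would limit (d) — a current Category C Registration is held — but (k) sets (j) aside: (k) operates against (j): a current Provisional Waiver is held. (l) is engaged (at least one employee exceeds 30 hours/week), but yields to (m): (m) applies — aggregate throughput is 620 units, less than the 630 units limit. (n) would limit (m) — a current Tier 6 Clearance is held — but (o) sets (n) aside: (o) applies — the reportable unit count is 35, under the 36 limit. (p), which would lift (o), does not operate here — the compliance score is 89 points, not under 78 points. So (d) applies.
Exception (e) does not apply: the employer is for-profit.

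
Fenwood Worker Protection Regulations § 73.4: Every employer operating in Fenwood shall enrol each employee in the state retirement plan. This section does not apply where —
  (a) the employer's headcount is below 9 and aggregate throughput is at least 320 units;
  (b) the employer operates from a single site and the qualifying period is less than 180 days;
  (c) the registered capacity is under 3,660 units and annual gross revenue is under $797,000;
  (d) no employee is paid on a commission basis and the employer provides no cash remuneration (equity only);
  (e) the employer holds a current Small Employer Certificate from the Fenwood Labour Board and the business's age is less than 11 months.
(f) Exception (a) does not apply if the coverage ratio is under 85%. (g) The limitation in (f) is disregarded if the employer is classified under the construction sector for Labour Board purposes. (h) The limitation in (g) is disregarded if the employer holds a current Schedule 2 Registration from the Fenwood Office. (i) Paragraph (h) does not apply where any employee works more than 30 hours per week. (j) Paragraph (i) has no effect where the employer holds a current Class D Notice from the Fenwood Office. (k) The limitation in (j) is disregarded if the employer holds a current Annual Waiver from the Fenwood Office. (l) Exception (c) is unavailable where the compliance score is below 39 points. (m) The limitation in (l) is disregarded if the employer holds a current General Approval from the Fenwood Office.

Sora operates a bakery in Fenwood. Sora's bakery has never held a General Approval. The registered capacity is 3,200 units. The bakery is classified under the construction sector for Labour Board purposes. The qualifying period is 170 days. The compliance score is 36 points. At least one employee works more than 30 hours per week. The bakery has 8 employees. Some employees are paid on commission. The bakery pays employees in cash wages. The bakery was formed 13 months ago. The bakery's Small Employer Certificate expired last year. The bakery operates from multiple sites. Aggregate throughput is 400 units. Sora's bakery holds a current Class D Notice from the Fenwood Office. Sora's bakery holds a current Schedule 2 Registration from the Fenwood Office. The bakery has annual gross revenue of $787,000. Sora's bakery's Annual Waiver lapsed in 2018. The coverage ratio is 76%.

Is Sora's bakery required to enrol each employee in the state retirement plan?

Yes — Sora's bakery must enrol each employee in the state retirement plan.

Exception (a) is satisfied on its face — the employer's headcount is 8, below the 9 limit; aggregate throughput is 400 units, meeting the 320 units threshold. But applying paragraphs (f)–(k): (f) is triggered — the coverage ratio is 76%, under the 85% limit. (g) applies (the bakery is classified under the construction sector), but is overridden by (h): (h) operates against (g): a current Schedule 2 Registration is held. (i) would limit (h) — at least one employee exceeds 30 hours/week — but (j) sets (i) aside: (j) operates against (i): a current Class D Notice is held. (k), which would lift (j), is inapplicable — there is no Annual Waiver in force. Exception (a) does not apply.
Exception (b) fails — the employer operates from multiple sites.
Exception (c): the registered capacity is 3,200 units, under the 3,660 units limit; annual gross revenue is $787,000, under the $797,000 limit — every condition holds. Turning to paragraphs (l)–(m): (l) operates — the compliance score is 36 points, below the 39 points limit. (m) is inapplicable (the General Approval is not current), so (l) stands. (c) is therefore removed.
Exception (d) fails — some employees are paid on commission.
Exception (e) requires that the employer holds a current Small Employer Certificate from the Fenwood Labour Board; but the Small Employer Certificate has expired, so (e) is unavailable.
No exception applies. The general rule governs.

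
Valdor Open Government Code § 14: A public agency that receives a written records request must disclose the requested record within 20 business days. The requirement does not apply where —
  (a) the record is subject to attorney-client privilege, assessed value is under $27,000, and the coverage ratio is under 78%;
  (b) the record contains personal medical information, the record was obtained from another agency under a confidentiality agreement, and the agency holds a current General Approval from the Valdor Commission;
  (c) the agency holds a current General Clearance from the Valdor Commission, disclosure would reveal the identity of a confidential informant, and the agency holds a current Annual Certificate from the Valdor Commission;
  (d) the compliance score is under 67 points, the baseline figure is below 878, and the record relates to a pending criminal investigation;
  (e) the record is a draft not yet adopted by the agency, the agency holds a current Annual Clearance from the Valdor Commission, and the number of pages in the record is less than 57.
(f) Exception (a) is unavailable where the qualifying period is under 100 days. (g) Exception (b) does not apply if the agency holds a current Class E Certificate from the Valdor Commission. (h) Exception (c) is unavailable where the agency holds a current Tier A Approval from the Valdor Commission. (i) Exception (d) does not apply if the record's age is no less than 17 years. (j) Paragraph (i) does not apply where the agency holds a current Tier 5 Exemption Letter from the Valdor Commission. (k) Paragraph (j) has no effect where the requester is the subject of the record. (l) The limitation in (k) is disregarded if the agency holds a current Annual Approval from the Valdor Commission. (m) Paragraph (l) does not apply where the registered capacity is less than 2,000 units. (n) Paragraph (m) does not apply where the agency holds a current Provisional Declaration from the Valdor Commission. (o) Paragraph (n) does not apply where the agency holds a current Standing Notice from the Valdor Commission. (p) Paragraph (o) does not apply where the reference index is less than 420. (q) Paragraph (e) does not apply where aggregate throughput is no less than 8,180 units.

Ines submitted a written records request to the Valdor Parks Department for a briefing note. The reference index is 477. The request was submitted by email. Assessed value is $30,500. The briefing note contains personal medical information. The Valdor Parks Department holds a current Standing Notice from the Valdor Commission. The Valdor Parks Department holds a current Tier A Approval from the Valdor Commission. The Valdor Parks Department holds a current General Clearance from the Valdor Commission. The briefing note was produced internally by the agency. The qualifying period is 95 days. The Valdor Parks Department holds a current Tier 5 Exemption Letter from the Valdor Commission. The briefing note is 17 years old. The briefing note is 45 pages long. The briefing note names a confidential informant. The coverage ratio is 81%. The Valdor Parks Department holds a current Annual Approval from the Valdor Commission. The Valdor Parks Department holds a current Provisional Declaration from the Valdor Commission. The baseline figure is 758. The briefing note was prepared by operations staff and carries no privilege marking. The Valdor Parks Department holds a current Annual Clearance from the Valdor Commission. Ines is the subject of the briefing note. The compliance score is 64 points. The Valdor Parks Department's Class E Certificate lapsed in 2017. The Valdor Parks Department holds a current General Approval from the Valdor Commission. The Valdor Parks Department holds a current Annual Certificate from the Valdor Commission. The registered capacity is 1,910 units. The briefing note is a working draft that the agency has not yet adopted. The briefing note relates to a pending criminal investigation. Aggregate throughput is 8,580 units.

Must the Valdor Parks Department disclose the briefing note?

Exception (a) does not apply: the briefing note carries no privilege marking.
Exception (b) does not apply: the briefing note was produced internally.
All of (c)'s requirements are met (a current General Clearance is held; the briefing note names a confidential informant; a current Annual Certificate is held). But: (h) operates against (c): a current Tier A Approval is held. (c) is therefore removed.
All of (d)'s requirements are met (the compliance score is 64 points, under the 67 points limit; the baseline figure is 758, below the 878 limit; the briefing note relates to a pending investigation). However, paragraphs (i)–(p) must be considered: (i) operates — the record's age is 17 years, meeting the 17 years threshold. (j) is triggered (a current Tier 5 Exemption Letter is held), but is displaced by (k): (k) operates — Ines is the subject of the briefing note. (l) would limit (k) — a current Annual Approval is held — but (m) sets (l) aside: (m) operates against (l): the registered capacity is 1,910 units, less than the 2,000 units limit. (n) would limit (m) — a current Provisional Declaration is held — but (o) sets (n) aside: (o) operates against (n): a current Standing Notice is held. (p) is not engaged (the reference index is 477, not less than 420), so (o) stands. So (d) is unavailable.
Exception (e): the briefing note is an unadopted draft; a current Annual Clearance is held; the number of pages in the record is 45, less than the 57 limit — every condition holds. However, paragraph (q) must be considered: (q) operates against (e): aggregate throughput is 8,580 units, meeting the 8,180 units threshold. So (e) is unavailable.
No exception applies. The general rule governs.

Yes — the Valdor Parks Department must disclose the briefing note.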